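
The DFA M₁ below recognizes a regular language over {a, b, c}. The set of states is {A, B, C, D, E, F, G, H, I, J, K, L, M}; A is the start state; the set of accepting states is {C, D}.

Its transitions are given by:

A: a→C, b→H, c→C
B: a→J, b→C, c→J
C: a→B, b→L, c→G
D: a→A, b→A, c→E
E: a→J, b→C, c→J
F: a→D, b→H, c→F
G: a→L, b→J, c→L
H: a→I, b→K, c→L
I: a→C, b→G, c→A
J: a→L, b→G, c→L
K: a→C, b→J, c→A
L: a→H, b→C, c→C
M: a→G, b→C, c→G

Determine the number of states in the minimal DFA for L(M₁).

7

Reachable states from the start: {A,B,C,G,H,I,J,K,L}. Unreachable: {D,E,F,M} — drop them.
P0 = {C} | {A,B,G,H,I,J,K,L}.
Refine {A,B,G,H,I,J,K,L} on symbol a: members go to different blocks, giving {B,G,H,J,L} and {A,I,K}.
Split {B,G,H,J,L} by δ(·,a) → {B,G,J,L} and {H}.
Refine {B,G,J,L} on symbol a: members go to different blocks, giving {B,G,J} and {L}.
Split {B,G,J} by δ(·,a) → {G,J} and {B}.
Refine {A,I,K} on symbol b: members go to different blocks, giving {I,K} and {A}.
The partition is now stable with 7 blocks: {C} | {G,J} | {I,K} | {H} | {L} | {B} | {A}.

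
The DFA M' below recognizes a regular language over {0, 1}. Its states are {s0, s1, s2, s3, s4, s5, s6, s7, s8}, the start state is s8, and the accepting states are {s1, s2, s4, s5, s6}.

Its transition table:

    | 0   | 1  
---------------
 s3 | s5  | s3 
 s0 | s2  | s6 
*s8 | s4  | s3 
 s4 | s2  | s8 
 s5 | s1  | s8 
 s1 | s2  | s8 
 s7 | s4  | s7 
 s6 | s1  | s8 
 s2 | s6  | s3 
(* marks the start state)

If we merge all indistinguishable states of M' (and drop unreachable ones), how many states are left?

States {s0,s7} cannot be reached from the start state, so discard them.
Start with accepting vs non-accepting: {s1,s2,s4,s5,s6} | {s3,s8}.
The partition is now stable with 2 blocks: {s1,s2,s4,s5,s6} | {s3,s8}.

2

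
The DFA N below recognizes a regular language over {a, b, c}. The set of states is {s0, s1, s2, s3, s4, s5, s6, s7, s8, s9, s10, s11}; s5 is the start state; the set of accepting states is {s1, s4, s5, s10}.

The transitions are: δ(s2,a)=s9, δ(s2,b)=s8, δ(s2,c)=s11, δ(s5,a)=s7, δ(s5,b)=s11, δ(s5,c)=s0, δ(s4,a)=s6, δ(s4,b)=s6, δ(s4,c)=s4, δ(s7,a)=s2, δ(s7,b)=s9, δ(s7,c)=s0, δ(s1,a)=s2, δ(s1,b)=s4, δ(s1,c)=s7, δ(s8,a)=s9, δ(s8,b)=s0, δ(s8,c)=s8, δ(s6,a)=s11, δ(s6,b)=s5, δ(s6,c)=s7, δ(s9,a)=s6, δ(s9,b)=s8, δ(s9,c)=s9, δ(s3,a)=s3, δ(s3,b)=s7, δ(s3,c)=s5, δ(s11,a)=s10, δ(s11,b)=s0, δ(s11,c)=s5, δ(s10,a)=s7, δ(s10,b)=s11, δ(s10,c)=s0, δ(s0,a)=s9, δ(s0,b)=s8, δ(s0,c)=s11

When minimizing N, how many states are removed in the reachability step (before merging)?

Starting at s5 and following transitions, the reachable set is {s0, s2, s5, s6, s7, s8, s9, s10, s11}. That leaves s1, s3, s4 unreachable — 3 in total.

3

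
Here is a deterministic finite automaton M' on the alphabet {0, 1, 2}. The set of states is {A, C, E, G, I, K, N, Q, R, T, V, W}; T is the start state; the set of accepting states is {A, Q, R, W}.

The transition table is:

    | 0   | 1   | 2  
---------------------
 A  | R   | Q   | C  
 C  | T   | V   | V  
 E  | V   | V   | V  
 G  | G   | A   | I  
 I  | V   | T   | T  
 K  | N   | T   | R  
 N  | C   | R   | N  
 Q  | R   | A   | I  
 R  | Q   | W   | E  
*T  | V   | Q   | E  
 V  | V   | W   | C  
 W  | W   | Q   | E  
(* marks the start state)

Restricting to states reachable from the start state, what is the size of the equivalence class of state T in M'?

2

States {G,K,N} cannot be reached from the start state, so discard them.
P0 = {A,Q,R,W} | {C,E,I,T,V}.
Refine {C,E,I,T,V} on symbol 1: members go to different blocks, giving {C,E,I} and {T,V}.
The partition is now stable with 3 blocks: {A,Q,R,W} | {C,E,I} | {T,V}.
The equivalence class containing T is {T,V}, of size 2.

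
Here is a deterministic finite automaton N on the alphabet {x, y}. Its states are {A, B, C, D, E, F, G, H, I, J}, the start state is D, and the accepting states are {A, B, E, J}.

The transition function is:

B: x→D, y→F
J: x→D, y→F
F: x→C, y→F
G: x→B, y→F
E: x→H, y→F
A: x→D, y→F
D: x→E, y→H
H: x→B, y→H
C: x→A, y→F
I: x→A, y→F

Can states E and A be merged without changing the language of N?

Yes

First remove the unreachable states {G,I,J}; 7 states remain.
Initial partition by acceptance: {A,B,E} | {C,D,F,H}.
Split {C,D,F,H} by δ(·,x) → {C,D,H} and {F}.
Split {C,D,H} by δ(·,y) → {D,H} and {C}.
Stable partition: {A,B,E} | {D,H} | {F} | {C} — 4 equivalence classes.
E and A lie in the same block of the stable partition, so they are equivalent — no string distinguishes them.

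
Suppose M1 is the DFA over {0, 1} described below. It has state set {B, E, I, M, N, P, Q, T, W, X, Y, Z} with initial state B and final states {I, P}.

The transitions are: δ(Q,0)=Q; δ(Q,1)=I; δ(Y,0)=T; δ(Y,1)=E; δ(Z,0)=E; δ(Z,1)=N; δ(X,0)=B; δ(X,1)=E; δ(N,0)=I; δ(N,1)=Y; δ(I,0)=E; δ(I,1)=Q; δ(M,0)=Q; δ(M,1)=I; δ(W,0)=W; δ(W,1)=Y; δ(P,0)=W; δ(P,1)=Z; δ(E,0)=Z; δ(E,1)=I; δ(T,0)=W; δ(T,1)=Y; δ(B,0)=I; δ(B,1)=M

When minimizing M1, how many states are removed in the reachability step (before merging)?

No path from B leads to P, X; the other 10 states are all reachable.

2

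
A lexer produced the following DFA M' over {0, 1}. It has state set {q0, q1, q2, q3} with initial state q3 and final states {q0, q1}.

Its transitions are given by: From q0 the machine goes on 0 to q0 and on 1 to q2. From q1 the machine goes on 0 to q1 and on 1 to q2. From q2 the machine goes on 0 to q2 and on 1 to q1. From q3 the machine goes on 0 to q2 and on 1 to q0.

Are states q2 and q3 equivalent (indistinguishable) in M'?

Every state is reachable, so we keep all 4.
Start with accepting vs non-accepting: {q0,q1} | {q2,q3}.
The partition is now stable with 2 blocks: {q0,q1} | {q2,q3}.
q2 and q3 lie in the same block of the stable partition, so they are equivalent — no string distinguishes them.

Yes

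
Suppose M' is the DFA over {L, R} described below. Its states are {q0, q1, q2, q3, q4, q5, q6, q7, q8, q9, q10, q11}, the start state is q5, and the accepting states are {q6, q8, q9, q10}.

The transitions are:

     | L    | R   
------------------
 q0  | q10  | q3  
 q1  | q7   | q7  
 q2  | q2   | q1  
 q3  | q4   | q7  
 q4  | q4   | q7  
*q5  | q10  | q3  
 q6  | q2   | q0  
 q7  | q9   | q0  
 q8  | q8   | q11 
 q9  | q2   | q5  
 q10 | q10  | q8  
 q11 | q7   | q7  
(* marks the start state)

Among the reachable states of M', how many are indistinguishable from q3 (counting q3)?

First remove the unreachable states {q6}; 11 states remain.
Initial partition by acceptance: {q8,q9,q10} | {q0,q1,q2,q3,q4,q5,q7,q11}.
On input L, block {q8,q9,q10} splits into {q8,q10} and {q9}.
On input R, block {q8,q10} splits into {q8} and {q10}.
Refine {q0,q1,q2,q3,q4,q5,q7,q11} on symbol L: members go to different blocks, giving {q1,q2,q3,q4,q11} and {q0,q5} and {q7}.
Split {q1,q2,q3,q4,q11} by δ(·,L) → {q2,q3,q4} and {q1,q11}.
Refine {q2,q3,q4} on symbol R: members go to different blocks, giving {q3,q4} and {q2}.
No further refinement is possible. Final partition (8 blocks): {q8} | {q3,q4} | {q9} | {q10} | {q0,q5} | {q7} | {q1,q11} | {q2}.
State q3 belongs to the block {q3,q4}, which has 2 states.

2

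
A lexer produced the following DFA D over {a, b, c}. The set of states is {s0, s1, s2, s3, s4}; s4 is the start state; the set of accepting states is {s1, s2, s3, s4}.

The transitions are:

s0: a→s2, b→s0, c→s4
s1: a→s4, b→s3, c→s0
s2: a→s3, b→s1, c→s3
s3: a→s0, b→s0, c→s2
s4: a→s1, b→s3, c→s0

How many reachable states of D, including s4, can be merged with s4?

Initial partition by acceptance: {s1,s2,s3,s4} | {s0}.
On input a, block {s1,s2,s3,s4} splits into {s1,s2,s4} and {s3}.
Split {s1,s2,s4} by δ(·,a) → {s1,s4} and {s2}.
No further refinement is possible. Final partition (4 blocks): {s1,s4} | {s0} | {s3} | {s2}.
The equivalence class containing s4 is {s1,s4}, of size 2.

2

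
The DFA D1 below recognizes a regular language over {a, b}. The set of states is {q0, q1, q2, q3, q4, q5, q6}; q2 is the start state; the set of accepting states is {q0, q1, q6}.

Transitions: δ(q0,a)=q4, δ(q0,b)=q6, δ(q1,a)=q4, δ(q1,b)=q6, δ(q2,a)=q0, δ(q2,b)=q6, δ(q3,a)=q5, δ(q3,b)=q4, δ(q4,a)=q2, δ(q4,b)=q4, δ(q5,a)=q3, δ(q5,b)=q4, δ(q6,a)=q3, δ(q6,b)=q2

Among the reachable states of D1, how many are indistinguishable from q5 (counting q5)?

States {q1} cannot be reached from the start state, so discard them.
Initial partition by acceptance: {q0,q6} | {q2,q3,q4,q5}.
On input b, block {q0,q6} splits into {q0} and {q6}.
Split {q2,q3,q4,q5} by δ(·,a) → {q3,q4,q5} and {q2}.
Refine {q3,q4,q5} on symbol a: members go to different blocks, giving {q3,q5} and {q4}.
The partition is now stable with 5 blocks: {q0} | {q3,q5} | {q6} | {q2} | {q4}.
The equivalence class containing q5 is {q3,q5}, of size 2.

2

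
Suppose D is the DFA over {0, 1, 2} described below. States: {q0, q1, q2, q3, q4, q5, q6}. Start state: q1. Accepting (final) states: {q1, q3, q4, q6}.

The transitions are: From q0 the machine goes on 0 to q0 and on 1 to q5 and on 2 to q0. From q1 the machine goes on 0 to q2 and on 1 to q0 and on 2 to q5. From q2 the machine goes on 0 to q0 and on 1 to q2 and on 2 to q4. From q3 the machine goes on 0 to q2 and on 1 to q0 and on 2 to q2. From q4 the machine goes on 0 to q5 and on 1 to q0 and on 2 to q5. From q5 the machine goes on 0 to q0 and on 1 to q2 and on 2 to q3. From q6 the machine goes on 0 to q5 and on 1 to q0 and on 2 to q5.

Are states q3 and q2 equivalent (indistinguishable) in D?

First remove the unreachable states {q6}; 6 states remain.
Start with accepting vs non-accepting: {q1,q3,q4} | {q0,q2,q5}.
Split {q0,q2,q5} by δ(·,2) → {q2,q5} and {q0}.
No further refinement is possible. Final partition (3 blocks): {q1,q3,q4} | {q2,q5} | {q0}.
q3 and q2 end up in different blocks, so they are distinguishable. For instance, the string 'ε' is accepted from only q3.

No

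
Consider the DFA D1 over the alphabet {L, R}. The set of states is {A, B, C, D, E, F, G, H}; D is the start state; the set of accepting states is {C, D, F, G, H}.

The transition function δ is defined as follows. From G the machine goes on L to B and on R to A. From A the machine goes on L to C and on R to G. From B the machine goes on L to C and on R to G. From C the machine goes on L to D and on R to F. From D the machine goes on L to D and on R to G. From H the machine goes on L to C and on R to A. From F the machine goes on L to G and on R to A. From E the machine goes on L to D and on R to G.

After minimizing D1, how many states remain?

5

Reachable states from the start: {A,B,C,D,F,G}. Unreachable: {E,H} — drop them.
Start with accepting vs non-accepting: {C,D,F,G} | {A,B}.
On input L, block {C,D,F,G} splits into {C,D,F} and {G}.
On input L, block {C,D,F} splits into {C,D} and {F}.
Split {C,D} by δ(·,R) → {C} and {D}.
No further refinement is possible. Final partition (5 blocks): {C} | {A,B} | {G} | {F} | {D}.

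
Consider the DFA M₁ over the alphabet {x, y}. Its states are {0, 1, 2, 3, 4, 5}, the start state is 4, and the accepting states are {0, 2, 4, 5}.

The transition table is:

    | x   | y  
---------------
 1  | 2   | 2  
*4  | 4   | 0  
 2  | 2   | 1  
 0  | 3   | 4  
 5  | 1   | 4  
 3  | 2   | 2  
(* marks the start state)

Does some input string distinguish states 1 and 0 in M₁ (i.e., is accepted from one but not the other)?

Yes

States {5} cannot be reached from the start state, so discard them.
Initial partition by acceptance: {0,2,4} | {1,3}.
Refine {0,2,4} on symbol x: members go to different blocks, giving {2,4} and {0}.
Refine {2,4} on symbol y: members go to different blocks, giving {2} and {4}.
The partition is now stable with 4 blocks: {2} | {1,3} | {0} | {4}.
1 and 0 end up in different blocks, so they are distinguishable. For instance, the string 'ε' is accepted from only 0.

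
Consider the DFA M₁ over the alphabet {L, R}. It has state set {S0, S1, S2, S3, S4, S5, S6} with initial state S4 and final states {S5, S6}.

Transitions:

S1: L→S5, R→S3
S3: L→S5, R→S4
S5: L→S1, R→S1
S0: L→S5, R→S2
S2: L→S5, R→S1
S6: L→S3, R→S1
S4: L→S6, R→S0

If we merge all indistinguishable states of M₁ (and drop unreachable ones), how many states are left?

2

P0 = {S5,S6} | {S0,S1,S2,S3,S4}.
The partition is now stable with 2 blocks: {S5,S6} | {S0,S1,S2,S3,S4}.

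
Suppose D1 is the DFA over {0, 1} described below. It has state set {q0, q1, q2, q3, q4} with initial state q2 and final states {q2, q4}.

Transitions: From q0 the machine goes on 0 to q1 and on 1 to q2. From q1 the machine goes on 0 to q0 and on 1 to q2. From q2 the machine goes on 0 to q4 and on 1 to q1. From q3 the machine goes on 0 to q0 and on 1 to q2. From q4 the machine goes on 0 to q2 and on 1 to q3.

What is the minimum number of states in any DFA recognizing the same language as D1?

All states are reachable from the start state.
P0 = {q2,q4} | {q0,q1,q3}.
No further refinement is possible. Final partition (2 blocks): {q2,q4} | {q0,q1,q3}.

2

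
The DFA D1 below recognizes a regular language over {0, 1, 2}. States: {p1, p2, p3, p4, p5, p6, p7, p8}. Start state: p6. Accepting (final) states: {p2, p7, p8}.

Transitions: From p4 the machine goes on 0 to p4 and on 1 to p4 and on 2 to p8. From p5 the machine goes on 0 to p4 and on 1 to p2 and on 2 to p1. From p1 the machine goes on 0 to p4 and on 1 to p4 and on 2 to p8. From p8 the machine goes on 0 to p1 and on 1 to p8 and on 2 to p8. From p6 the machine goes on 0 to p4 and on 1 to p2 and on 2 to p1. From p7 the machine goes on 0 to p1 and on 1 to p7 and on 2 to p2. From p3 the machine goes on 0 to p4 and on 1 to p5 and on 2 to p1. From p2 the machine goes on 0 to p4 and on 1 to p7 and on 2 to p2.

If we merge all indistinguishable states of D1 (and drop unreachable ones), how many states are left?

Reachable states from the start: {p1,p2,p4,p6,p7,p8}. Unreachable: {p3,p5} — drop them.
Start with accepting vs non-accepting: {p2,p7,p8} | {p1,p4,p6}.
Split {p1,p4,p6} by δ(·,1) → {p1,p4} and {p6}.
No further refinement is possible. Final partition (3 blocks): {p2,p7,p8} | {p1,p4} | {p6}.

3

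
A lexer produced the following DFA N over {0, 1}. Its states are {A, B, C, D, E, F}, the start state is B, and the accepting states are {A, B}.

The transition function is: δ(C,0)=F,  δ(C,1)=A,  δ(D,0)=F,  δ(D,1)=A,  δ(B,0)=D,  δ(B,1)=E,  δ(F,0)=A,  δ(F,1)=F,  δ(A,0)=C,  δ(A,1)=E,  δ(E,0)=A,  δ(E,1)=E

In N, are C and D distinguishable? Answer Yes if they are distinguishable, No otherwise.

No

Every state is reachable, so we keep all 6.
Initial partition by acceptance: {A,B} | {C,D,E,F}.
On input 0, block {C,D,E,F} splits into {C,D} and {E,F}.
The partition is now stable with 3 blocks: {A,B} | {C,D} | {E,F}.
C and D lie in the same block of the stable partition, so they are equivalent — no string distinguishes them.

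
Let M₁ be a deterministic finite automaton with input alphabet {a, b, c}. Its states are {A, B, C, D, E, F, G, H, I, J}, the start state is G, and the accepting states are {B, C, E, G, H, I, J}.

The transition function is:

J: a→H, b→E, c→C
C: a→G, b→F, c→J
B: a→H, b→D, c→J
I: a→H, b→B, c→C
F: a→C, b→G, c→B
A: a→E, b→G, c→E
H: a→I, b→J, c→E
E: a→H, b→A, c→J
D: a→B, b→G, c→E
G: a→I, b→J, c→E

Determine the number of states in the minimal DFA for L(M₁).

4

Every state is reachable, so we keep all 10.
Initial partition by acceptance: {B,C,E,G,H,I,J} | {A,D,F}.
Refine {B,C,E,G,H,I,J} on symbol b: members go to different blocks, giving {G,H,I,J} and {B,C,E}.
On input b, block {G,H,I,J} splits into {G,H} and {I,J}.
No further refinement is possible. Final partition (4 blocks): {G,H} | {A,D,F} | {B,C,E} | {I,J}.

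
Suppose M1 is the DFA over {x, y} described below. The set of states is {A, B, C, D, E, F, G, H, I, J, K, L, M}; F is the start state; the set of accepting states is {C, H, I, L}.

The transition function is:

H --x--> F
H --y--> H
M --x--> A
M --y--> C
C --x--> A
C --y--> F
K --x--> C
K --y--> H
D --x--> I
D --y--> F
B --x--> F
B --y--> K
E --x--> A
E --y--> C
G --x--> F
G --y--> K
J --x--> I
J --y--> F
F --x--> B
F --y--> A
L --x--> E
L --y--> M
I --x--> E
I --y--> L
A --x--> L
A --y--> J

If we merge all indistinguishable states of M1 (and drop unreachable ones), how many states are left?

States {D,G} cannot be reached from the start state, so discard them.
Start with accepting vs non-accepting: {C,H,I,L} | {A,B,E,F,J,K,M}.
On input y, block {C,H,I,L} splits into {C,L} and {H,I}.
Refine {A,B,E,F,J,K,M} on symbol x: members go to different blocks, giving {B,E,F,M} and {A,K} and {J}.
Split {C,L} by δ(·,x) → {C} and {L}.
Refine {B,E,F,M} on symbol x: members go to different blocks, giving {B,F} and {E,M}.
On input x, block {H,I} splits into {H} and {I}.
On input x, block {A,K} splits into {A} and {K}.
Split {B,F} by δ(·,y) → {B} and {F}.
The partition is now stable with 10 blocks: {C} | {B} | {H} | {A} | {J} | {L} | {E,M} | {I} | {K} | {F}.

10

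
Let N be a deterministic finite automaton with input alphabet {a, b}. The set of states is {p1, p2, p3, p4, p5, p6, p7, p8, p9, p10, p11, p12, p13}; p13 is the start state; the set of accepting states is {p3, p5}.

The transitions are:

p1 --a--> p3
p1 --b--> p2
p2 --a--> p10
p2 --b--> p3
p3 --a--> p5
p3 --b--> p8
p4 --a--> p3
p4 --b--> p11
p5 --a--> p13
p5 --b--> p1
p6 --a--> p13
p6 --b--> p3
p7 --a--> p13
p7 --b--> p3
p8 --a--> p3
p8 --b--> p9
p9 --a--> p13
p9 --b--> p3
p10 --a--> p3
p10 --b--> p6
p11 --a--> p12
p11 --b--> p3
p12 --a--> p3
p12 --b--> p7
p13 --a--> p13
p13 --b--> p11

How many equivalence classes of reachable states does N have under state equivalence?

Reachable states from the start: {p1,p2,p3,p5,p6,p7,p8,p9,p10,p11,p12,p13}. Unreachable: {p4} — drop them.
Initial partition by acceptance: {p3,p5} | {p1,p2,p6,p7,p8,p9,p10,p11,p12,p13}.
On input a, block {p3,p5} splits into {p3} and {p5}.
Split {p1,p2,p6,p7,p8,p9,p10,p11,p12,p13} by δ(·,a) → {p2,p6,p7,p9,p11,p13} and {p1,p8,p10,p12}.
Split {p2,p6,p7,p9,p11,p13} by δ(·,a) → {p6,p7,p9,p13} and {p2,p11}.
On input b, block {p6,p7,p9,p13} splits into {p6,p7,p9} and {p13}.
On input b, block {p1,p8,p10,p12} splits into {p8,p10,p12} and {p1}.
Stable partition: {p3} | {p6,p7,p9} | {p5} | {p8,p10,p12} | {p2,p11} | {p13} | {p1} — 7 equivalence classes.

7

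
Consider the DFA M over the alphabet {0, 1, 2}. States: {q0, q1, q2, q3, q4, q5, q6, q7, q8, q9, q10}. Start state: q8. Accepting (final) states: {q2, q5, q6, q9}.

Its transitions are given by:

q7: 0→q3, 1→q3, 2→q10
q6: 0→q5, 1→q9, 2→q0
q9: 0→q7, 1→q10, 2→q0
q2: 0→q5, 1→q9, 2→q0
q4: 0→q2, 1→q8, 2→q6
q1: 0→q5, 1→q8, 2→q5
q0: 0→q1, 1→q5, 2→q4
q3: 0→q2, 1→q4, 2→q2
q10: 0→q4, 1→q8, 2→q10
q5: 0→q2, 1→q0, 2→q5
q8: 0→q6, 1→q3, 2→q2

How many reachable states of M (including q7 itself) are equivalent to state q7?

All states are reachable from the start state.
Initial partition by acceptance: {q2,q5,q6,q9} | {q0,q1,q3,q4,q7,q8,q10}.
Split {q2,q5,q6,q9} by δ(·,0) → {q2,q5,q6} and {q9}.
Split {q2,q5,q6} by δ(·,1) → {q2,q6} and {q5}.
Split {q0,q1,q3,q4,q7,q8,q10} by δ(·,0) → {q0,q7,q10} and {q3,q4,q8} and {q1}.
Refine {q0,q7,q10} on symbol 0: members go to different blocks, giving {q7,q10} and {q0}.
Stable partition: {q2,q6} | {q7,q10} | {q9} | {q5} | {q3,q4,q8} | {q1} | {q0} — 7 equivalence classes.
State q7 belongs to the block {q7,q10}, which has 2 states.

2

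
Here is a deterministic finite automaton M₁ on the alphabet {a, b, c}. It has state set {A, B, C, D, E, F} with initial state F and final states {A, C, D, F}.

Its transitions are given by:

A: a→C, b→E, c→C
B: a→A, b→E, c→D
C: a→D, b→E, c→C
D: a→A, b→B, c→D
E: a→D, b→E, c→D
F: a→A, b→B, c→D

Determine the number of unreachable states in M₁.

A breadth-first search from the start state visits every state.

0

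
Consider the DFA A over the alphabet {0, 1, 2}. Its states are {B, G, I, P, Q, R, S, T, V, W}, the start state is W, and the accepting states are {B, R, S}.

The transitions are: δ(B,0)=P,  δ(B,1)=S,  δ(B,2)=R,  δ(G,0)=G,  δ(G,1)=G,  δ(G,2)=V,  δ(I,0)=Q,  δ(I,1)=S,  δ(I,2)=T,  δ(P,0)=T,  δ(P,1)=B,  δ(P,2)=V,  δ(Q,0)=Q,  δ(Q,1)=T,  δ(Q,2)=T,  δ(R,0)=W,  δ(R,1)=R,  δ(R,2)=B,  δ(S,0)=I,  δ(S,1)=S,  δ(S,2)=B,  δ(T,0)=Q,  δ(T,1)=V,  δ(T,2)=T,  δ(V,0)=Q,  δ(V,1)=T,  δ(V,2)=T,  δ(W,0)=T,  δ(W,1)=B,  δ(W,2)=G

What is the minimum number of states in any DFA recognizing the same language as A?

Every state is reachable, so we keep all 10.
Initial partition by acceptance: {B,R,S} | {G,I,P,Q,T,V,W}.
On input 1, block {G,I,P,Q,T,V,W} splits into {G,Q,T,V} and {I,P,W}.
Stable partition: {B,R,S} | {G,Q,T,V} | {I,P,W} — 3 equivalence classes.

3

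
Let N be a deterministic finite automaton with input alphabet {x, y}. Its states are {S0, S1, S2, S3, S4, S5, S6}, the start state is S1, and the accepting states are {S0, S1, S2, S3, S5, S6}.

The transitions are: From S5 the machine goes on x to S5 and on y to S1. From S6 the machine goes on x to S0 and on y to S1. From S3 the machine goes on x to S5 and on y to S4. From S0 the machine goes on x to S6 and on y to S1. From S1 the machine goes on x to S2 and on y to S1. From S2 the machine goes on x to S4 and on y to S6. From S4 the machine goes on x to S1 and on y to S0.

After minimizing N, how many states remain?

States {S3,S5} cannot be reached from the start state, so discard them.
Start with accepting vs non-accepting: {S0,S1,S2,S6} | {S4}.
On input x, block {S0,S1,S2,S6} splits into {S0,S1,S6} and {S2}.
On input x, block {S0,S1,S6} splits into {S0,S6} and {S1}.
Stable partition: {S0,S6} | {S4} | {S2} | {S1} — 4 equivalence classes.

4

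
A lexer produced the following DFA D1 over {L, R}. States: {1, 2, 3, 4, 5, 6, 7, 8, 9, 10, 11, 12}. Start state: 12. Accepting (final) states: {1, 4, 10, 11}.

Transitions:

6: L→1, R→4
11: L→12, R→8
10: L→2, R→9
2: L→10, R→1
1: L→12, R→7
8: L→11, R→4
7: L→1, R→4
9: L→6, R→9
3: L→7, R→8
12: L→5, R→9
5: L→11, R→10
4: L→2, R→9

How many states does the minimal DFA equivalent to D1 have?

5

States {3} cannot be reached from the start state, so discard them.
P0 = {1,4,10,11} | {2,5,6,7,8,9,12}.
On input L, block {2,5,6,7,8,9,12} splits into {2,5,6,7,8} and {9,12}.
Split {1,4,10,11} by δ(·,L) → {1,11} and {4,10}.
Split {2,5,6,7,8} by δ(·,L) → {5,6,7,8} and {2}.
The partition is now stable with 5 blocks: {1,11} | {5,6,7,8} | {9,12} | {4,10} | {2}.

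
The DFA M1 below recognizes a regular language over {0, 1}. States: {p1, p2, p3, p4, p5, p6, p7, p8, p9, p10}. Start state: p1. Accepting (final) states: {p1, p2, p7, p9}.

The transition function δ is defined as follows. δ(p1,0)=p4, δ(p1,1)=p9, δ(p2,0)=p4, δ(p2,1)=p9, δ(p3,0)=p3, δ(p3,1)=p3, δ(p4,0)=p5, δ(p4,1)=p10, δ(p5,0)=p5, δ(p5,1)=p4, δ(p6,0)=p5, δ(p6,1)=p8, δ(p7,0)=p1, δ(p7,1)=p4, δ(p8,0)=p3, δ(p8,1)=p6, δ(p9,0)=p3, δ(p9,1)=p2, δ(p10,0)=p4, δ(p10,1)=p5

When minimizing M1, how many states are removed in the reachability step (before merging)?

3

No path from p1 leads to p6, p7, p8; the other 7 states are all reachable.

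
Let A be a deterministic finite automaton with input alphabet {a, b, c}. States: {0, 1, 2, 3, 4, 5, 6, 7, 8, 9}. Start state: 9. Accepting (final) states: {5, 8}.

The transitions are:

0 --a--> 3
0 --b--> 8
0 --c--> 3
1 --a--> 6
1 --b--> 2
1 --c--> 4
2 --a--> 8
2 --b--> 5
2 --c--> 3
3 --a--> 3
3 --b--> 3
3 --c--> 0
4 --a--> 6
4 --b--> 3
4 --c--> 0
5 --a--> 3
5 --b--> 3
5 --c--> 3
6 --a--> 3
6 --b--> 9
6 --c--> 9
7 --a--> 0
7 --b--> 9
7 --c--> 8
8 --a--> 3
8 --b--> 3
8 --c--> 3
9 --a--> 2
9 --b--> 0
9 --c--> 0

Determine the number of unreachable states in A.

BFS from 9 reaches {0, 2, 3, 5, 8, 9}; the 4 state(s) 1, 4, 6, 7 are never visited.

4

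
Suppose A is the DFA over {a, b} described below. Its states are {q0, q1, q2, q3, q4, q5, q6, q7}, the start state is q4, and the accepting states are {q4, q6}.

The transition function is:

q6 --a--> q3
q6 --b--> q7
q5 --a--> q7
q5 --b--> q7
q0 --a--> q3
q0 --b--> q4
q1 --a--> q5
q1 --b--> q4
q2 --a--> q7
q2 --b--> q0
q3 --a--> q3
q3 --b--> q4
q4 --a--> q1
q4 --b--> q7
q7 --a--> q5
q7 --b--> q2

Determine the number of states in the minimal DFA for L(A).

First remove the unreachable states {q6}; 7 states remain.
P0 = {q4} | {q0,q1,q2,q3,q5,q7}.
On input b, block {q0,q1,q2,q3,q5,q7} splits into {q0,q1,q3} and {q2,q5,q7}.
On input a, block {q0,q1,q3} splits into {q0,q3} and {q1}.
Refine {q2,q5,q7} on symbol b: members go to different blocks, giving {q5,q7} and {q2}.
On input b, block {q5,q7} splits into {q5} and {q7}.
Stable partition: {q4} | {q0,q3} | {q5} | {q1} | {q2} | {q7} — 6 equivalence classes.

6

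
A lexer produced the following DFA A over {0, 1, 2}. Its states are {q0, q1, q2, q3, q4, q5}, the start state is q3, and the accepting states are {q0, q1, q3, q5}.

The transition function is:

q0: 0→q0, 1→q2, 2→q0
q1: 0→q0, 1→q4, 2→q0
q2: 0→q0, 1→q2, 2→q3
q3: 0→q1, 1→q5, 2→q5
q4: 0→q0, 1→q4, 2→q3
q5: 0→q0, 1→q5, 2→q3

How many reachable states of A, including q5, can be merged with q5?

2

Initial partition by acceptance: {q0,q1,q3,q5} | {q2,q4}.
On input 1, block {q0,q1,q3,q5} splits into {q0,q1} and {q3,q5}.
The partition is now stable with 3 blocks: {q0,q1} | {q2,q4} | {q3,q5}.
The equivalence class containing q5 is {q3,q5}, of size 2.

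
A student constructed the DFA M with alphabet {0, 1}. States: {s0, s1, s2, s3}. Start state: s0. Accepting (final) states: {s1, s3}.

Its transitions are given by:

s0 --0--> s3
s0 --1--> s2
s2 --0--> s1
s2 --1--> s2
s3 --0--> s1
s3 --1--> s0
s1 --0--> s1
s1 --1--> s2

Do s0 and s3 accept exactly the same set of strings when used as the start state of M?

No

Every state is reachable, so we keep all 4.
Start with accepting vs non-accepting: {s1,s3} | {s0,s2}.
No further refinement is possible. Final partition (2 blocks): {s1,s3} | {s0,s2}.
s0 and s3 end up in different blocks, so they are distinguishable. For instance, the string 'ε' is accepted from only s3.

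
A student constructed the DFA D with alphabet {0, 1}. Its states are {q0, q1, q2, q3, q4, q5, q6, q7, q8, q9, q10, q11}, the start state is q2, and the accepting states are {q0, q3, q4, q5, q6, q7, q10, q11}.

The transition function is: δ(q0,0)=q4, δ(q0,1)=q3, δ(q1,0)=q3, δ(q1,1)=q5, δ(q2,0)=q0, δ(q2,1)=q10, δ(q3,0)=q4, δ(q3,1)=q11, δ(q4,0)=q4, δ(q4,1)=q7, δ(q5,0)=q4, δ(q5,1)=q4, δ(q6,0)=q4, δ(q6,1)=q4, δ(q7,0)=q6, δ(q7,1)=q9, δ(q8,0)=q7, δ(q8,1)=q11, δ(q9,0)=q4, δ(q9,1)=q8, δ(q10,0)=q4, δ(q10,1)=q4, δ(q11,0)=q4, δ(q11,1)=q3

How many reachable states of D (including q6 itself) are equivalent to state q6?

First remove the unreachable states {q1,q5}; 10 states remain.
Initial partition by acceptance: {q0,q3,q4,q6,q7,q10,q11} | {q2,q8,q9}.
Refine {q0,q3,q4,q6,q7,q10,q11} on symbol 1: members go to different blocks, giving {q0,q3,q4,q6,q10,q11} and {q7}.
On input 1, block {q0,q3,q4,q6,q10,q11} splits into {q0,q3,q6,q10,q11} and {q4}.
On input 1, block {q0,q3,q6,q10,q11} splits into {q0,q3,q11} and {q6,q10}.
Refine {q2,q8,q9} on symbol 0: members go to different blocks, giving {q2} and {q8} and {q9}.
Stable partition: {q0,q3,q11} | {q2} | {q7} | {q4} | {q6,q10} | {q8} | {q9} — 7 equivalence classes.
The equivalence class containing q6 is {q6,q10}, of size 2.

2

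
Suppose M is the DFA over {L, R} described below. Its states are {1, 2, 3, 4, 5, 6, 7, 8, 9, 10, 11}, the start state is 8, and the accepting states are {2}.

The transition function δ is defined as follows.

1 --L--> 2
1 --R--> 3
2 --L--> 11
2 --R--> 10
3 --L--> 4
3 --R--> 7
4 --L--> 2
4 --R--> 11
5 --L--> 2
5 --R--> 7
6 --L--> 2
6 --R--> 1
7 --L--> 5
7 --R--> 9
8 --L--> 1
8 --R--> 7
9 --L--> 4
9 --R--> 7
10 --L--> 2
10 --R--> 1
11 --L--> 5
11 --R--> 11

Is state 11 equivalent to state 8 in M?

Yes

First remove the unreachable states {6}; 10 states remain.
Start with accepting vs non-accepting: {2} | {1,3,4,5,7,8,9,10,11}.
Split {1,3,4,5,7,8,9,10,11} by δ(·,L) → {3,7,8,9,11} and {1,4,5,10}.
Split {1,4,5,10} by δ(·,R) → {1,4,5} and {10}.
The partition is now stable with 4 blocks: {2} | {3,7,8,9,11} | {1,4,5} | {10}.
11 and 8 lie in the same block of the stable partition, so they are equivalent — no string distinguishes them.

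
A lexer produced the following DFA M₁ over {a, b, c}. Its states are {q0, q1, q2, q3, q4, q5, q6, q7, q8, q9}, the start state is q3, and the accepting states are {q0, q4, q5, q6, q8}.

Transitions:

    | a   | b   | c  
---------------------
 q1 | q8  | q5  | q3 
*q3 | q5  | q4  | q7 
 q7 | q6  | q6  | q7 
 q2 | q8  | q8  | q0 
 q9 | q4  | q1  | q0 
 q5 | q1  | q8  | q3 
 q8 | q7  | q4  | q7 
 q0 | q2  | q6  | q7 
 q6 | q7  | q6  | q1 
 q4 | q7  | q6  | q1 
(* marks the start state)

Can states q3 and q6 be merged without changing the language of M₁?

Reachable states from the start: {q1,q3,q4,q5,q6,q7,q8}. Unreachable: {q0,q2,q9} — drop them.
Initial partition by acceptance: {q4,q5,q6,q8} | {q1,q3,q7}.
Stable partition: {q4,q5,q6,q8} | {q1,q3,q7} — 2 equivalence classes.
q3 and q6 end up in different blocks, so they are distinguishable. For instance, the string 'ε' is accepted from only q6.

No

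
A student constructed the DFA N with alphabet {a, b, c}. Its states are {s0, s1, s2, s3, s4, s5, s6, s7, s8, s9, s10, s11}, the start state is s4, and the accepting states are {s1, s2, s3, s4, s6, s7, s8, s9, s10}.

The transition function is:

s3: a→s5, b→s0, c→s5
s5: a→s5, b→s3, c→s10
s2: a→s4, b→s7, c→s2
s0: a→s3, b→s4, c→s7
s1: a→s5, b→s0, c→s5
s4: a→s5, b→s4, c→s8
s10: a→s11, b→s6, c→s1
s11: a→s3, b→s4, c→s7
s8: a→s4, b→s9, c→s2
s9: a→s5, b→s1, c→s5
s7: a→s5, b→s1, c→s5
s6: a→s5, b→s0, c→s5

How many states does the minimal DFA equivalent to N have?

Start with accepting vs non-accepting: {s1,s2,s3,s4,s6,s7,s8,s9,s10} | {s0,s5,s11}.
On input a, block {s1,s2,s3,s4,s6,s7,s8,s9,s10} splits into {s1,s3,s4,s6,s7,s9,s10} and {s2,s8}.
On input b, block {s1,s3,s4,s6,s7,s9,s10} splits into {s4,s7,s9,s10} and {s1,s3,s6}.
On input b, block {s4,s7,s9,s10} splits into {s7,s9,s10} and {s4}.
Split {s7,s9,s10} by δ(·,c) → {s7,s9} and {s10}.
Split {s0,s5,s11} by δ(·,a) → {s0,s11} and {s5}.
The partition is now stable with 7 blocks: {s7,s9} | {s0,s11} | {s2,s8} | {s1,s3,s6} | {s4} | {s10} | {s5}.

7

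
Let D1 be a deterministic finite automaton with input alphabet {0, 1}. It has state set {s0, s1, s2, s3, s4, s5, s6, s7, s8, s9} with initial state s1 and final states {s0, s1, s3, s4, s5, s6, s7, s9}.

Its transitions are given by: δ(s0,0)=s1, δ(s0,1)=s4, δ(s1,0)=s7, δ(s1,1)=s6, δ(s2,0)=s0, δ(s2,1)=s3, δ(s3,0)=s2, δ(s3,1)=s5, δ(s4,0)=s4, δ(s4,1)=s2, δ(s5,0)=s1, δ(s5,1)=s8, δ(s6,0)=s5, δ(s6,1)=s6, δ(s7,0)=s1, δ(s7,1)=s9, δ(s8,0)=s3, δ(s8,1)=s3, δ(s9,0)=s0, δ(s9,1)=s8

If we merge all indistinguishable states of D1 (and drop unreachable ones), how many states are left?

10

Start with accepting vs non-accepting: {s0,s1,s3,s4,s5,s6,s7,s9} | {s2,s8}.
Refine {s0,s1,s3,s4,s5,s6,s7,s9} on symbol 0: members go to different blocks, giving {s0,s1,s4,s5,s6,s7,s9} and {s3}.
On input 1, block {s0,s1,s4,s5,s6,s7,s9} splits into {s0,s1,s6,s7} and {s4,s5,s9}.
On input 0, block {s0,s1,s6,s7} splits into {s0,s1,s7} and {s6}.
Refine {s0,s1,s7} on symbol 1: members go to different blocks, giving {s0,s7} and {s1}.
Refine {s2,s8} on symbol 0: members go to different blocks, giving {s2} and {s8}.
Split {s4,s5,s9} by δ(·,0) → {s4} and {s5} and {s9}.
Split {s0,s7} by δ(·,1) → {s0} and {s7}.
No further refinement is possible. Final partition (10 blocks): {s0} | {s2} | {s3} | {s4} | {s6} | {s1} | {s8} | {s5} | {s9} | {s7}.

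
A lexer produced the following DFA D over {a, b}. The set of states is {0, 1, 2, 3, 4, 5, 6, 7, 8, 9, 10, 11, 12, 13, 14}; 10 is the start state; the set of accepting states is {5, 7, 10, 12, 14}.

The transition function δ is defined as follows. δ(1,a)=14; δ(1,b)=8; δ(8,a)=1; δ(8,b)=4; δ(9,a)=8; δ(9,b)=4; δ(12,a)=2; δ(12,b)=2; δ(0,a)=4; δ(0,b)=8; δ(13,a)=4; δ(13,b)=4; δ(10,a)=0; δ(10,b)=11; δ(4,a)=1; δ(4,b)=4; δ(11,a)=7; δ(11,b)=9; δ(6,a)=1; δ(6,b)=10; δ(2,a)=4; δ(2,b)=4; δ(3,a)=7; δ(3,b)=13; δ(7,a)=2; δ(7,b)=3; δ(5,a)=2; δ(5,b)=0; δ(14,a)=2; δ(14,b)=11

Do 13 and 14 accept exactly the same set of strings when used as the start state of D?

No

States {5,6,12} cannot be reached from the start state, so discard them.
Start with accepting vs non-accepting: {7,10,14} | {0,1,2,3,4,8,9,11,13}.
Refine {0,1,2,3,4,8,9,11,13} on symbol a: members go to different blocks, giving {0,2,4,8,9,13} and {1,3,11}.
On input a, block {0,2,4,8,9,13} splits into {0,2,9,13} and {4,8}.
On input b, block {1,3,11} splits into {3,11} and {1}.
Stable partition: {7,10,14} | {0,2,9,13} | {3,11} | {4,8} | {1} — 5 equivalence classes.
13 and 14 end up in different blocks, so they are distinguishable. For instance, the string 'ε' is accepted from only 14.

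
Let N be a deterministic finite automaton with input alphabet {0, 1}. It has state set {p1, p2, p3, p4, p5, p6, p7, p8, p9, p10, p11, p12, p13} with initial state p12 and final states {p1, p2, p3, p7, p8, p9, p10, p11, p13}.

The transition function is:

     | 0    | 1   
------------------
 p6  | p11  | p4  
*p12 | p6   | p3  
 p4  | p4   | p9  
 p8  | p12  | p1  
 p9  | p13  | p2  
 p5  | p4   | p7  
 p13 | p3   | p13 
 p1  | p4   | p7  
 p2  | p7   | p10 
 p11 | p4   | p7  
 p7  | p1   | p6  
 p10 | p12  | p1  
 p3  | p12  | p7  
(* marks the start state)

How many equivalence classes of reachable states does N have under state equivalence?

First remove the unreachable states {p5,p8}; 11 states remain.
Start with accepting vs non-accepting: {p1,p2,p3,p7,p9,p10,p11,p13} | {p4,p6,p12}.
Split {p1,p2,p3,p7,p9,p10,p11,p13} by δ(·,0) → {p1,p3,p10,p11} and {p2,p7,p9,p13}.
Refine {p1,p3,p10,p11} on symbol 1: members go to different blocks, giving {p1,p3,p11} and {p10}.
Refine {p4,p6,p12} on symbol 0: members go to different blocks, giving {p4,p12} and {p6}.
Refine {p4,p12} on symbol 0: members go to different blocks, giving {p4} and {p12}.
Refine {p1,p3,p11} on symbol 0: members go to different blocks, giving {p1,p11} and {p3}.
Split {p2,p7,p9,p13} by δ(·,0) → {p2,p9} and {p7} and {p13}.
On input 0, block {p2,p9} splits into {p2} and {p9}.
Stable partition: {p1,p11} | {p4} | {p2} | {p10} | {p6} | {p12} | {p3} | {p7} | {p13} | {p9} — 10 equivalence classes.

10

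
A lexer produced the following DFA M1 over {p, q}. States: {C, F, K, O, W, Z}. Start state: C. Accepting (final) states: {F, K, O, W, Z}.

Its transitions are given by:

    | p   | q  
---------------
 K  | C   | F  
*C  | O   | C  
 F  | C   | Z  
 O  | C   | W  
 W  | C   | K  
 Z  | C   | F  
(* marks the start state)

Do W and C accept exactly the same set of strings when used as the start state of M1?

No

Initial partition by acceptance: {F,K,O,W,Z} | {C}.
Stable partition: {F,K,O,W,Z} | {C} — 2 equivalence classes.
W and C end up in different blocks, so they are distinguishable. For instance, the string 'ε' is accepted from only W.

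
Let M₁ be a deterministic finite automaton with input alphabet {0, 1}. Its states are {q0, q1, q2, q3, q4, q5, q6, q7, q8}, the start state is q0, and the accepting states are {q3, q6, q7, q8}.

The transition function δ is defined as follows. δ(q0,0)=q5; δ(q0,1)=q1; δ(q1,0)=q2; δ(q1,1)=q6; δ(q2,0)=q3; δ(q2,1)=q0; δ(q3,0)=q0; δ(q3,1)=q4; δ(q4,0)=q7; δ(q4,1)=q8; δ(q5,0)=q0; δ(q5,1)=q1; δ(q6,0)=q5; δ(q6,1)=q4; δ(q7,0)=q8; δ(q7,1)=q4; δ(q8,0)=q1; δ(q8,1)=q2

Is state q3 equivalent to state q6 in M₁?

Yes

Every state is reachable, so we keep all 9.
Start with accepting vs non-accepting: {q3,q6,q7,q8} | {q0,q1,q2,q4,q5}.
On input 0, block {q3,q6,q7,q8} splits into {q3,q6,q8} and {q7}.
Refine {q0,q1,q2,q4,q5} on symbol 0: members go to different blocks, giving {q0,q1,q5} and {q2} and {q4}.
Split {q3,q6,q8} by δ(·,1) → {q3,q6} and {q8}.
On input 0, block {q0,q1,q5} splits into {q0,q5} and {q1}.
The partition is now stable with 7 blocks: {q3,q6} | {q0,q5} | {q7} | {q2} | {q4} | {q8} | {q1}.
q3 and q6 lie in the same block of the stable partition, so they are equivalent — no string distinguishes them.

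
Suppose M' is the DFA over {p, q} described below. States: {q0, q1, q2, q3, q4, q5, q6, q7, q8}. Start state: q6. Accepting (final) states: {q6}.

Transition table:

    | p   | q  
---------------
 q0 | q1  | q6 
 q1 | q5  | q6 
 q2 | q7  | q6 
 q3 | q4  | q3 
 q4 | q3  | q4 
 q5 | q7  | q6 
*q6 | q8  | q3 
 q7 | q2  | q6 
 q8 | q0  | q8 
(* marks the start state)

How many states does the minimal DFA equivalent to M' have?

Start with accepting vs non-accepting: {q6} | {q0,q1,q2,q3,q4,q5,q7,q8}.
Refine {q0,q1,q2,q3,q4,q5,q7,q8} on symbol q: members go to different blocks, giving {q0,q1,q2,q5,q7} and {q3,q4,q8}.
Split {q3,q4,q8} by δ(·,p) → {q3,q4} and {q8}.
The partition is now stable with 4 blocks: {q6} | {q0,q1,q2,q5,q7} | {q3,q4} | {q8}.

4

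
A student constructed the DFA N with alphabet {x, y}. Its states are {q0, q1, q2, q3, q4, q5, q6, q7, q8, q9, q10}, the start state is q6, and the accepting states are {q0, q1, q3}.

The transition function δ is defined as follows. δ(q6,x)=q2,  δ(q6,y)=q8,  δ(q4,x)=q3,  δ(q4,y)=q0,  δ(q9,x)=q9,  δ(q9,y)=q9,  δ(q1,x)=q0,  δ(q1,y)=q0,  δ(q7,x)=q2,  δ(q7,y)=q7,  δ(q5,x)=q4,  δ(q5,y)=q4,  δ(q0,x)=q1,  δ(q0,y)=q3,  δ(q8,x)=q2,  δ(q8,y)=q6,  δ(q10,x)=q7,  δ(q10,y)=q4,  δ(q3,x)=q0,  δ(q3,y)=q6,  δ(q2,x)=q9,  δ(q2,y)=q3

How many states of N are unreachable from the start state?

Starting at q6 and following transitions, the reachable set is {q0, q1, q2, q3, q6, q8, q9}. That leaves q4, q5, q7, q10 unreachable — 4 in total.

4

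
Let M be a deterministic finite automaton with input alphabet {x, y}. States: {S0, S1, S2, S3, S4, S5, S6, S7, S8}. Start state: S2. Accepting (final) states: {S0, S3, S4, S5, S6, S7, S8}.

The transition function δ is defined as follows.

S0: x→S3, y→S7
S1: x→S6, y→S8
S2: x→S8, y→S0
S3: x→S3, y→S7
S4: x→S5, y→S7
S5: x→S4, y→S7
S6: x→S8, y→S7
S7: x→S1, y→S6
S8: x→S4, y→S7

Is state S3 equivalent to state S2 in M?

All states are reachable from the start state.
P0 = {S0,S3,S4,S5,S6,S7,S8} | {S1,S2}.
Refine {S0,S3,S4,S5,S6,S7,S8} on symbol x: members go to different blocks, giving {S0,S3,S4,S5,S6,S8} and {S7}.
Stable partition: {S0,S3,S4,S5,S6,S8} | {S1,S2} | {S7} — 3 equivalence classes.
S3 and S2 end up in different blocks, so they are distinguishable. For instance, the string 'ε' is accepted from only S3.

No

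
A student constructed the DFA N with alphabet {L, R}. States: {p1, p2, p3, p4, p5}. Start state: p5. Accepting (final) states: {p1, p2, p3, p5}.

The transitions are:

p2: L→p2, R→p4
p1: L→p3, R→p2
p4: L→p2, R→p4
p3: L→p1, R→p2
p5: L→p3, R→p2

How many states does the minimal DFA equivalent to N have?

All states are reachable from the start state.
P0 = {p1,p2,p3,p5} | {p4}.
Split {p1,p2,p3,p5} by δ(·,R) → {p1,p3,p5} and {p2}.
The partition is now stable with 3 blocks: {p1,p3,p5} | {p4} | {p2}.

3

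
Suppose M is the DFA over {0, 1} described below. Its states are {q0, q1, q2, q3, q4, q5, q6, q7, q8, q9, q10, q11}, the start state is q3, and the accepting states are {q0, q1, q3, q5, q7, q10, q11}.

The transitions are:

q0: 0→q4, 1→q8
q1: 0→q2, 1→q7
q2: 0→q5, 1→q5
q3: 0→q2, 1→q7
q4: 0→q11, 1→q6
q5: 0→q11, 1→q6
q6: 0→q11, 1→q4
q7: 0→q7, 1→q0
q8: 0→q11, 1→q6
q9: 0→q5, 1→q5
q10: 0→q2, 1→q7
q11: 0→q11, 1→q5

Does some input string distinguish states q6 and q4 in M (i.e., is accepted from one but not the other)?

First remove the unreachable states {q1,q9,q10}; 9 states remain.
Start with accepting vs non-accepting: {q0,q3,q5,q7,q11} | {q2,q4,q6,q8}.
On input 0, block {q0,q3,q5,q7,q11} splits into {q5,q7,q11} and {q0,q3}.
Split {q5,q7,q11} by δ(·,1) → {q5} and {q7} and {q11}.
Refine {q2,q4,q6,q8} on symbol 0: members go to different blocks, giving {q4,q6,q8} and {q2}.
On input 0, block {q0,q3} splits into {q0} and {q3}.
No further refinement is possible. Final partition (7 blocks): {q5} | {q4,q6,q8} | {q0} | {q7} | {q11} | {q2} | {q3}.
q6 and q4 lie in the same block of the stable partition, so they are equivalent — no string distinguishes them.

No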